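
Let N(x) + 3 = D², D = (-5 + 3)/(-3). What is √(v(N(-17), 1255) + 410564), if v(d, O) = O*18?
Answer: √433154 ≈ 658.14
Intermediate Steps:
D = ⅔ (D = -2*(-⅓) = ⅔ ≈ 0.66667)
N(x) = -23/9 (N(x) = -3 + (⅔)² = -3 + 4/9 = -23/9)
v(d, O) = 18*O
√(v(N(-17), 1255) + 410564) = √(18*1255 + 410564) = √(22590 + 410564) = √433154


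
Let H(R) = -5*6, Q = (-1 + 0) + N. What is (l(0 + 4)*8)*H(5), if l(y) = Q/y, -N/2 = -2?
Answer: -180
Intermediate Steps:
N = 4 (N = -2*(-2) = 4)
Q = 3 (Q = (-1 + 0) + 4 = -1 + 4 = 3)
l(y) = 3/y
H(R) = -30
(l(0 + 4)*8)*H(5) = ((3/(0 + 4))*8)*(-30) = ((3/4)*8)*(-30) = ((3*(¼))*8)*(-30) = ((¾)*8)*(-30) = 6*(-30) = -180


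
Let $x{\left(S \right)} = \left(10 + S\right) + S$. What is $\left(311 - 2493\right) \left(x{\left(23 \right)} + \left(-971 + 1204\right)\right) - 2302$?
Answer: $-632900$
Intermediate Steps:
$x{\left(S \right)} = 10 + 2 S$
$\left(311 - 2493\right) \left(x{\left(23 \right)} + \left(-971 + 1204\right)\right) - 2302 = \left(311 - 2493\right) \left(\left(10 + 2 \cdot 23\right) + \left(-971 + 1204\right)\right) - 2302 = - 2182 \left(\left(10 + 46\right) + 233\right) - 2302 = - 2182 \left(56 + 233\right) - 2302 = \left(-2182\right) 289 - 2302 = -630598 - 2302 = -632900$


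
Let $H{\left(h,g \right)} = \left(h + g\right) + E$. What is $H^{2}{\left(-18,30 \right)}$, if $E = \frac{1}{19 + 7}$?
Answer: $\frac{97969}{676} \approx 144.92$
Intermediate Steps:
$E = \frac{1}{26} \approx 0.038462$
$H{\left(h,g \right)} = \frac{1}{26} + g + h$ ($H{\left(h,g \right)} = \left(h + g\right) + \frac{1}{26} = \left(g + h\right) + \frac{1}{26} = \frac{1}{26} + g + h$)
$H^{2}{\left(-18,30 \right)} = \left(\frac{1}{26} + 30 - 18\right)^{2} = \left(\frac{313}{26}\right)^{2} = \frac{97969}{676}$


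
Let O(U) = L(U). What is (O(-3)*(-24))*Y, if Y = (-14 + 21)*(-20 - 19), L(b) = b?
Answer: -19656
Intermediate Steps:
O(U) = U
Y = -273 (Y = 7*(-39) = -273)
(O(-3)*(-24))*Y = -3*(-24)*(-273) = 72*(-273) = -19656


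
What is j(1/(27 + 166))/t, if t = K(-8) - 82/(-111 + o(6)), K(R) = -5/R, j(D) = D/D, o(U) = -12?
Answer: 24/31 ≈ 0.77419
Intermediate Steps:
j(D) = 1
t = 31/24 (t = -5/(-8) - 82/(-111 - 12) = -5*(-1/8) - 82/(-123) = 5/8 - 1/123*(-82) = 5/8 + 2/3 = 31/24 ≈ 1.2917)
j(1/(27 + 166))/t = 1/(31/24) = 1*(24/31) = 24/31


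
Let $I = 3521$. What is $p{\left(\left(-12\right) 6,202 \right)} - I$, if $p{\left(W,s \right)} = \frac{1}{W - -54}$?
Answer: $- \frac{63379}{18} \approx -3521.1$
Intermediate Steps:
$p{\left(W,s \right)} = \frac{1}{54 + W}$ ($p{\left(W,s \right)} = \frac{1}{W + 54} = \frac{1}{54 + W}$)
$p{\left(\left(-12\right) 6,202 \right)} - I = \frac{1}{54 - 72} - 3521 = \frac{1}{-18} - 3521 = - \frac{1}{18} - 3521 = - \frac{63379}{18}$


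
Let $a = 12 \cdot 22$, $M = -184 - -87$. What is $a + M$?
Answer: $167$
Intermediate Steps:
$M = -97$ ($M = -184 + 87 = -97$)
$a = 264$
$a + M = 264 - 97 = 167$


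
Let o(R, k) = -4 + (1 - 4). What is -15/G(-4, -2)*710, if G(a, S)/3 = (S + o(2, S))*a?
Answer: -1775/18 ≈ -98.611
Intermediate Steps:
o(R, k) = -7 (o(R, k) = -4 - 3 = -7)
G(a, S) = 3*a*(-7 + S) (G(a, S) = 3*((S - 7)*a) = 3*((-7 + S)*a) = 3*(a*(-7 + S)) = 3*a*(-7 + S))
-15/G(-4, -2)*710 = -15*(-1/(12*(-7 - 2)))*710 = -15/(3*(-4)*(-9))*710 = -15/108*710 = -15*1/108*710 = -5/36*710 = -1775/18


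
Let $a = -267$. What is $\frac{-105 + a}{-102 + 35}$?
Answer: $\frac{372}{67} \approx 5.5522$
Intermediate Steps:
$\frac{-105 + a}{-102 + 35} = \frac{-105 - 267}{-102 + 35} = - \frac{372}{-67} = \left(-372\right) \left(- \frac{1}{67}\right) = \frac{372}{67}$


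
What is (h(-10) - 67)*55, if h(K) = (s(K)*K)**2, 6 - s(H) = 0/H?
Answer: 194315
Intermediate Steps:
s(H) = 6 (s(H) = 6 - 0/H = 6 - 1*0 = 6 + 0 = 6)
h(K) = 36*K**2 (h(K) = (6*K)**2 = 36*K**2)
(h(-10) - 67)*55 = (36*(-10)**2 - 67)*55 = (36*100 - 67)*55 = (3600 - 67)*55 = 3533*55 = 194315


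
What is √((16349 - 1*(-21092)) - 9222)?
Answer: √28219 ≈ 167.99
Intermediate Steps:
√((16349 - 1*(-21092)) - 9222) = √((16349 + 21092) - 9222) = √(37441 - 9222) = √28219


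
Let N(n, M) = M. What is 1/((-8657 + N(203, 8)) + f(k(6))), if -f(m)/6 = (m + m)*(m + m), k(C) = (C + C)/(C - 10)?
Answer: -1/8865 ≈ -0.00011280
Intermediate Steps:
k(C) = 2*C/(-10 + C) (k(C) = (2*C)/(-10 + C) = 2*C/(-10 + C))
f(m) = -24*m² (f(m) = -6*(m + m)*(m + m) = -6*2*m*2*m = -24*m²)
1/((-8657 + N(203, 8)) + f(k(6))) = 1/((-8657 + 8) - 24*144/(-10 + 6)²) = 1/(-8649 - 24*(2*6/(-4))²) = 1/(-8649 - 24*(2*6*(-¼))²) = 1/(-8649 - 24*(-3)²) = 1/(-8649 - 24*9) = 1/(-8649 - 216) = 1/(-8865) = -1/8865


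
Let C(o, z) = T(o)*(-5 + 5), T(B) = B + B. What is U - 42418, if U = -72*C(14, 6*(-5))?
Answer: -42418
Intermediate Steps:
T(B) = 2*B
C(o, z) = 0 (C(o, z) = (2*o)*(-5 + 5) = (2*o)*0 = 0)
U = 0 (U = -72*0 = 0)
U - 42418 = 0 - 42418 = -42418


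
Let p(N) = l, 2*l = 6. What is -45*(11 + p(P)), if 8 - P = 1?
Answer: -630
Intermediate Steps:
P = 7 (P = 8 - 1*1 = 8 - 1 = 7)
l = 3 (l = (1/2)*6 = 3)
p(N) = 3
-45*(11 + p(P)) = -45*(11 + 3) = -45*14 = -630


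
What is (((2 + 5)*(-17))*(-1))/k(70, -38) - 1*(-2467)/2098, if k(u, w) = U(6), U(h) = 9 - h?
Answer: 257063/6294 ≈ 40.843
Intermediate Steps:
k(u, w) = 3 (k(u, w) = 9 - 1*6 = 9 - 6 = 3)
(((2 + 5)*(-17))*(-1))/k(70, -38) - 1*(-2467)/2098 = (((2 + 5)*(-17))*(-1))/3 - 1*(-2467)/2098 = ((7*(-17))*(-1))*(1/3) + 2467*(1/2098) = -119*(-1)*(1/3) + 2467/2098 = 119*(1/3) + 2467/2098 = 119/3 + 2467/2098 = 257063/6294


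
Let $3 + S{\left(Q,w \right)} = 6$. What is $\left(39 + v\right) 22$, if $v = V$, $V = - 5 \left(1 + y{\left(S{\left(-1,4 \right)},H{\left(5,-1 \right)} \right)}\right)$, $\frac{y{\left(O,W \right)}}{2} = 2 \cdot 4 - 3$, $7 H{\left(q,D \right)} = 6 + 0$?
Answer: $-352$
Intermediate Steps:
$H{\left(q,D \right)} = \frac{6}{7}$ ($H{\left(q,D \right)} = \frac{6 + 0}{7} = \frac{1}{7} \cdot 6 = \frac{6}{7}$)
$S{\left(Q,w \right)} = 3$ ($S{\left(Q,w \right)} = -3 + 6 = 3$)
$y{\left(O,W \right)} = 10$ ($y{\left(O,W \right)} = 2 \left(2 \cdot 4 - 3\right) = 2 \left(8 - 3\right) = 2 \cdot 5 = 10$)
$V = -55$ ($V = - 5 \left(1 + 10\right) = \left(-5\right) 11 = -55$)
$v = -55$
$\left(39 + v\right) 22 = \left(39 - 55\right) 22 = \left(-16\right) 22 = -352$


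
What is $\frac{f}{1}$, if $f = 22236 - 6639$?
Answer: $15597$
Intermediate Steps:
$f = 15597$ ($f = 22236 - 6639 = 15597$)
$\frac{f}{1} = \frac{15597}{1} = 15597 \cdot 1 = 15597$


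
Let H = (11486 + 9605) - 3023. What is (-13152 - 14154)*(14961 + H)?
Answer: -901889874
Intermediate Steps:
H = 18068 (H = 21091 - 3023 = 18068)
(-13152 - 14154)*(14961 + H) = (-13152 - 14154)*(14961 + 18068) = -27306*33029 = -901889874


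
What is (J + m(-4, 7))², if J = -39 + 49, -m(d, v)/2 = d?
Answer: 324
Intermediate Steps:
m(d, v) = -2*d
J = 10
(J + m(-4, 7))² = (10 - 2*(-4))² = (10 + 8)² = 18² = 324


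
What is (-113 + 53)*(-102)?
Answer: 6120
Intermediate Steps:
(-113 + 53)*(-102) = -60*(-102) = 6120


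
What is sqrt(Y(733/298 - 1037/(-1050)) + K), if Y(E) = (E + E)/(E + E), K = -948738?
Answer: I*sqrt(948737) ≈ 974.03*I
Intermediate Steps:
Y(E) = 1 (Y(E) = (2*E)/((2*E)) = (2*E)*(1/(2*E)) = 1)
sqrt(Y(733/298 - 1037/(-1050)) + K) = sqrt(1 - 948738) = sqrt(-948737) = I*sqrt(948737)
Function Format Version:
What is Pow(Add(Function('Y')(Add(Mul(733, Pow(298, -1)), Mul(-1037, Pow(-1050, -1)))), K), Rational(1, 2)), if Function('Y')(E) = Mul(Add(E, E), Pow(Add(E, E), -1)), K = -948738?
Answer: Mul(I, Pow(948737, Rational(1, 2))) ≈ Mul(974.03, I)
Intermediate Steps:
Function('Y')(E) = 1 (Function('Y')(E) = Mul(Mul(2, E), Pow(Mul(2, E), -1)) = Mul(Mul(2, E), Mul(Rational(1, 2), Pow(E, -1))) = 1)
Pow(Add(Function('Y')(Add(Mul(733, Pow(298, -1)), Mul(-1037, Pow(-1050, -1)))), K), Rational(1, 2)) = Pow(Add(1, -948738), Rational(1, 2)) = Pow(-948737, Rational(1, 2)) = Mul(I, Pow(948737, Rational(1, 2)))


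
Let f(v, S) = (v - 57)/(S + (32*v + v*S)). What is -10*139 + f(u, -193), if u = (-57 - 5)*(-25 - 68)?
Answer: -1290647119/928519 ≈ -1390.0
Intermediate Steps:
u = 5766 (u = -62*(-93) = 5766)
f(v, S) = (-57 + v)/(S + 32*v + S*v) (f(v, S) = (-57 + v)/(S + (32*v + S*v)) = (-57 + v)/(S + 32*v + S*v))
-10*139 + f(u, -193) = -10*139 + (-57 + 5766)/(-193 + 32*5766 - 193*5766) = -1390 + 5709/(-193 + 184512 - 1112838) = -1390 + 5709/(-928519) = -1390 - 1/928519*5709 = -1390 - 5709/928519 = -1290647119/928519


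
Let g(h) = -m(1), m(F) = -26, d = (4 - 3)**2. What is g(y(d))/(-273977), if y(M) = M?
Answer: -26/273977 ≈ -9.4899e-5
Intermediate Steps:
d = 1 (d = 1**2 = 1)
g(h) = 26 (g(h) = -1*(-26) = 26)
g(y(d))/(-273977) = 26/(-273977) = 26*(-1/273977) = -26/273977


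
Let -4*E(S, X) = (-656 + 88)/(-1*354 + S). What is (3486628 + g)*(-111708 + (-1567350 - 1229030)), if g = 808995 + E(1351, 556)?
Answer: -12454573962676024/997 ≈ -1.2492e+13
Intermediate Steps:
E(S, X) = 142/(-354 + S) (E(S, X) = -(-656 + 88)/(4*(-1*354 + S)) = -(-142)/(-354 + S) = 142/(-354 + S))
g = 806568157/997 (g = 808995 + 142/(-354 + 1351) = 808995 + 142/997 = 806568157/997 ≈ 8.0900e+5)
(3486628 + g)*(-111708 + (-1567350 - 1229030)) = (3486628 + 806568157/997)*(-111708 + (-1567350 - 1229030)) = 4282736273*(-111708 - 2796380)/997 = (4282736273/997)*(-2908088) = -12454573962676024/997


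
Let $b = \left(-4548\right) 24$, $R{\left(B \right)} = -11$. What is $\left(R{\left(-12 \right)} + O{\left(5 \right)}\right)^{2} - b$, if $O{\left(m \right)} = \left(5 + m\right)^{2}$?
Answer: $117073$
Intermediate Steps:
$b = -109152$
$\left(R{\left(-12 \right)} + O{\left(5 \right)}\right)^{2} - b = \left(-11 + \left(5 + 5\right)^{2}\right)^{2} - -109152 = \left(-11 + 10^{2}\right)^{2} + 109152 = \left(-11 + 100\right)^{2} + 109152 = 89^{2} + 109152 = 7921 + 109152 = 117073$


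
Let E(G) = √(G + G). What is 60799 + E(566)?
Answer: 60799 + 2*√283 ≈ 60833.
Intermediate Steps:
E(G) = √2*√G (E(G) = √(2*G) = √2*√G)
60799 + E(566) = 60799 + √2*√566 = 60799 + 2*√283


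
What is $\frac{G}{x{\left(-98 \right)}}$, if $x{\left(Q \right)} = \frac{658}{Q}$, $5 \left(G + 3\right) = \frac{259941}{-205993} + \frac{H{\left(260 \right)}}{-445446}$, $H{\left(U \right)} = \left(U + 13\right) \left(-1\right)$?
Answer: $\frac{3481601225123}{7187769367110} \approx 0.48438$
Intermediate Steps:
$H{\left(U \right)} = -13 - U$ ($H{\left(U \right)} = \left(13 + U\right) \left(-1\right) = -13 - U$)
$G = - \frac{497371603589}{152931263130}$ ($G = -3 + \frac{\frac{259941}{-205993} + \frac{-13 - 260}{-445446}}{5} = -3 + \frac{259941 \left(- \frac{1}{205993}\right) + \left(-13 - 260\right) \left(- \frac{1}{445446}\right)}{5} = -3 + \frac{- \frac{259941}{205993} - - \frac{91}{148482}}{5} = -3 + \frac{- \frac{259941}{205993} + \frac{91}{148482}}{5} = -3 + \frac{1}{5} \left(- \frac{38577814199}{30586252626}\right) = -3 - \frac{38577814199}{152931263130} = - \frac{497371603589}{152931263130} \approx -3.2523$)
$\frac{G}{x{\left(-98 \right)}} = - \frac{497371603589}{152931263130 \frac{658}{-98}} = - \frac{497371603589}{152931263130 \cdot 658 \left(- \frac{1}{98}\right)} = - \frac{497371603589}{152931263130 \left(- \frac{47}{7}\right)} = \left(- \frac{497371603589}{152931263130}\right) \left(- \frac{7}{47}\right) = \frac{3481601225123}{7187769367110}$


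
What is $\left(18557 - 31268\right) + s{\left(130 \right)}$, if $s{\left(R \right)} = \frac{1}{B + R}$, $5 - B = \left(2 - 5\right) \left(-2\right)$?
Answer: $- \frac{1639718}{129} \approx -12711.0$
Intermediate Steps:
$B = -1$ ($B = 5 - \left(2 - 5\right) \left(-2\right) = 5 - \left(-3\right) \left(-2\right) = 5 - 6 = -1$)
$s{\left(R \right)} = \frac{1}{-1 + R}$
$\left(18557 - 31268\right) + s{\left(130 \right)} = \left(18557 - 31268\right) + \frac{1}{-1 + 130} = -12711 + \frac{1}{129} = - \frac{1639718}{129}$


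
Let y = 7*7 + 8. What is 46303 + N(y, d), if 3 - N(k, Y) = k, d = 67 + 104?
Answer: 46249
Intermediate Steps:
y = 57 (y = 49 + 8 = 57)
d = 171
N(k, Y) = 3 - k
46303 + N(y, d) = 46303 + (3 - 1*57) = 46303 + (3 - 57) = 46303 - 54 = 46249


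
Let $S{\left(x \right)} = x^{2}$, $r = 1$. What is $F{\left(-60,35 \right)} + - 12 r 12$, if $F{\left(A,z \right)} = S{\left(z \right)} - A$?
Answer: $1141$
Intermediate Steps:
$F{\left(A,z \right)} = z^{2} - A$
$F{\left(-60,35 \right)} + - 12 r 12 = \left(35^{2} - -60\right) + \left(-12\right) 1 \cdot 12 = \left(1225 + 60\right) - 144 = 1285 - 144 = 1141$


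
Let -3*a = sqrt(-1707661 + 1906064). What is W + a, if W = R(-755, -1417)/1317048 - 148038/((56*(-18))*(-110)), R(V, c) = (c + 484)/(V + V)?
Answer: -1858644923/1392119736 - sqrt(198403)/3 ≈ -149.81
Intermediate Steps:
a = -sqrt(198403)/3 (a = -sqrt(-1707661 + 1906064)/3 = -sqrt(198403)/3 ≈ -148.47)
R(V, c) = (484 + c)/(2*V) (R(V, c) = (484 + c)/((2*V)) = (484 + c)*(1/(2*V)) = (484 + c)/(2*V))
W = -1858644923/1392119736 (W = ((1/2)*(484 - 1417)/(-755))/1317048 - 148038/((56*(-18))*(-110)) = ((1/2)*(-1/755)*(-933))*(1/1317048) - 148038/((-1008*(-110))) = (933/1510)*(1/1317048) - 148038/110880 = 311/662914160 - 148038*1/110880 = 311/662914160 - 2243/1680 = -1858644923/1392119736 ≈ -1.3351)
W + a = -1858644923/1392119736 - sqrt(198403)/3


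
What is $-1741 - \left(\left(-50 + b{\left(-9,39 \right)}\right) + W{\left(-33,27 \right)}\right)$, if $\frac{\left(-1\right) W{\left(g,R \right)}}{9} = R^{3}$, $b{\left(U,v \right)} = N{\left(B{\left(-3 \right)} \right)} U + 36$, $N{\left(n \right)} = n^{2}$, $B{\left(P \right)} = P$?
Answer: $175501$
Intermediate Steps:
$b{\left(U,v \right)} = 36 + 9 U$ ($b{\left(U,v \right)} = \left(-3\right)^{2} U + 36 = 9 U + 36 = 36 + 9 U$)
$W{\left(g,R \right)} = - 9 R^{3}$
$-1741 - \left(\left(-50 + b{\left(-9,39 \right)}\right) + W{\left(-33,27 \right)}\right) = -1741 - \left(\left(-50 + \left(36 + 9 \left(-9\right)\right)\right) - 9 \cdot 27^{3}\right) = -1741 - \left(\left(-50 + \left(36 - 81\right)\right) - 177147\right) = -1741 - \left(\left(-50 - 45\right) - 177147\right) = -1741 - \left(-95 - 177147\right) = -1741 - -177242 = -1741 + 177242 = 175501$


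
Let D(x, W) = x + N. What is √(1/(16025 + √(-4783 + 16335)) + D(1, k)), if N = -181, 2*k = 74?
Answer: √(-2884499 - 13680*√2)/√(16025 + 76*√2) ≈ 13.416*I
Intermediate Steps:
k = 37 (k = (½)*74 = 37)
D(x, W) = -181 + x (D(x, W) = x - 181 = -181 + x)
√(1/(16025 + √(-4783 + 16335)) + D(1, k)) = √(1/(16025 + √(-4783 + 16335)) + (-181 + 1)) = √(1/(16025 + √11552) - 180) = √(1/(16025 + 76*√2) - 180) = √(-180 + 1/(16025 + 76*√2))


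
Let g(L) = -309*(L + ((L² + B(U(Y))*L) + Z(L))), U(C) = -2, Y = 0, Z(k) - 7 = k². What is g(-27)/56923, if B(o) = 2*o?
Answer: -477714/56923 ≈ -8.3923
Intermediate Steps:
Z(k) = 7 + k²
g(L) = -2163 - 618*L² + 927*L (g(L) = -309*(L + ((L² + (2*(-2))*L) + (7 + L²))) = -309*(L + ((L² - 4*L) + (7 + L²))) = -309*(L + (7 - 4*L + 2*L²)) = -309*(7 - 3*L + 2*L²) = -2163 - 618*L² + 927*L)
g(-27)/56923 = (-2163 - 618*(-27)² + 927*(-27))/56923 = (-2163 - 618*729 - 25029)*(1/56923) = (-2163 - 450522 - 25029)*(1/56923) = -477714*1/56923 = -477714/56923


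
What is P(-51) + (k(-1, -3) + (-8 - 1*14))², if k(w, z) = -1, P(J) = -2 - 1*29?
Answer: 498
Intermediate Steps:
P(J) = -31 (P(J) = -2 - 29 = -31)
P(-51) + (k(-1, -3) + (-8 - 1*14))² = -31 + (-1 + (-8 - 1*14))² = -31 + (-1 + (-8 - 14))² = -31 + (-1 - 22)² = -31 + (-23)² = -31 + 529 = 498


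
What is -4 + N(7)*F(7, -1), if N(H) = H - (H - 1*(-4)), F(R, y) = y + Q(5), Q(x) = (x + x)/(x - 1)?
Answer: -10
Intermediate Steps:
Q(x) = 2*x/(-1 + x) (Q(x) = (2*x)/(-1 + x) = 2*x/(-1 + x))
F(R, y) = 5/2 + y (F(R, y) = y + 2*5/(-1 + 5) = y + 2*5/4 = y + 2*5*(¼) = y + 5/2 = 5/2 + y)
N(H) = -4 (N(H) = H - (H + 4) = H - (4 + H) = H + (-4 - H) = -4)
-4 + N(7)*F(7, -1) = -4 - 4*(5/2 - 1) = -4 - 4*3/2 = -4 - 6 = -10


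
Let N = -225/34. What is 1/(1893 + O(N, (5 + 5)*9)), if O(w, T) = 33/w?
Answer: 75/141601 ≈ 0.00052966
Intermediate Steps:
N = -225/34 (N = -225*1/34 = -225/34 ≈ -6.6176)
1/(1893 + O(N, (5 + 5)*9)) = 1/(1893 + 33/(-225/34)) = 1/(1893 + 33*(-34/225)) = 1/(1893 - 374/75) = 1/(141601/75) = 75/141601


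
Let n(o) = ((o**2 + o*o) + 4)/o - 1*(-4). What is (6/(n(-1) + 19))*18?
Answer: 108/17 ≈ 6.3529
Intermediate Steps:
n(o) = 4 + (4 + 2*o**2)/o (n(o) = ((o**2 + o**2) + 4)/o + 4 = (2*o**2 + 4)/o + 4 = (4 + 2*o**2)/o + 4 = 4 + (4 + 2*o**2)/o)
(6/(n(-1) + 19))*18 = (6/((4 + 2*(-1) + 4/(-1)) + 19))*18 = (6/((4 - 2 + 4*(-1)) + 19))*18 = (6/((4 - 2 - 4) + 19))*18 = (6/(-2 + 19))*18 = (6/17)*18 = 108/17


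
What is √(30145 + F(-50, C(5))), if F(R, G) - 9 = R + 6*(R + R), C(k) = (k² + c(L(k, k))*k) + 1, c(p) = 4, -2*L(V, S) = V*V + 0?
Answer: 8*√461 ≈ 171.77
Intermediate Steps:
L(V, S) = -V²/2 (L(V, S) = -(V*V + 0)/2 = -(V² + 0)/2 = -V²/2)
C(k) = 1 + k² + 4*k (C(k) = (k² + 4*k) + 1 = 1 + k² + 4*k)
F(R, G) = 9 + 13*R (F(R, G) = 9 + (R + 6*(R + R)) = 9 + (R + 6*(2*R)) = 9 + (R + 12*R) = 9 + 13*R)
√(30145 + F(-50, C(5))) = √(30145 + (9 + 13*(-50))) = √(30145 + (9 - 650)) = √(30145 - 641) = √29504 = 8*√461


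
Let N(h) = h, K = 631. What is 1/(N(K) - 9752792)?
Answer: -1/9752161 ≈ -1.0254e-7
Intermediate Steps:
1/(N(K) - 9752792) = 1/(631 - 9752792) = 1/(-9752161) = -1/9752161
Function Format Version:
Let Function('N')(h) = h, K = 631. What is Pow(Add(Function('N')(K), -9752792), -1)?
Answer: Rational(-1, 9752161) ≈ -1.0254e-7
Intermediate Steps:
Pow(Add(Function('N')(K), -9752792), -1) = Pow(Add(631, -9752792), -1) = Pow(-9752161, -1) = Rational(-1, 9752161)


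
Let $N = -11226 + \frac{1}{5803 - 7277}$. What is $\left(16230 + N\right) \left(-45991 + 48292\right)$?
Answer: $\frac{16971934395}{1474} \approx 1.1514 \cdot 10^{7}$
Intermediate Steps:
$N = - \frac{16547125}{1474}$ ($N = -11226 + \frac{1}{-1474} = -11226 - \frac{1}{1474} = - \frac{16547125}{1474} \approx -11226.0$)
$\left(16230 + N\right) \left(-45991 + 48292\right) = \left(16230 - \frac{16547125}{1474}\right) \left(-45991 + 48292\right) = \frac{7375895}{1474} \cdot 2301 = \frac{16971934395}{1474}$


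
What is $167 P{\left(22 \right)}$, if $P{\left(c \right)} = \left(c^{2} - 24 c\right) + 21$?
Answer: $-3841$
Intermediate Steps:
$P{\left(c \right)} = 21 + c^{2} - 24 c$
$167 P{\left(22 \right)} = 167 \left(21 + 22^{2} - 528\right) = 167 \left(21 + 484 - 528\right) = 167 \left(-23\right) = -3841$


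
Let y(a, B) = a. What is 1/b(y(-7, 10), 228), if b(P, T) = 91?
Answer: 1/91 ≈ 0.010989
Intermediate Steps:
1/b(y(-7, 10), 228) = 1/91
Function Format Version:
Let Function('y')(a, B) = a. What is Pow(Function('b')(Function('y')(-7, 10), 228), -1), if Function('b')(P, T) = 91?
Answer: Rational(1, 91) ≈ 0.010989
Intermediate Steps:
Pow(Function('b')(Function('y')(-7, 10), 228), -1) = Pow(91, -1) = Rational(1, 91)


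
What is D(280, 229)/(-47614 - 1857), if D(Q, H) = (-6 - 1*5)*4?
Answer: 44/49471 ≈ 0.00088941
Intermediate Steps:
D(Q, H) = -44 (D(Q, H) = (-6 - 5)*4 = -11*4 = -44)
D(280, 229)/(-47614 - 1857) = -44/(-47614 - 1857) = -44/(-49471) = -44*(-1/49471) = 44/49471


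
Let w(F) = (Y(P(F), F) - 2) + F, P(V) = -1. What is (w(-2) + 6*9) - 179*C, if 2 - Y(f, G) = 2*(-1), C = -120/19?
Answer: 22506/19 ≈ 1184.5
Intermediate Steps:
C = -120/19 (C = -120*1/19 = -120/19 ≈ -6.3158)
Y(f, G) = 4 (Y(f, G) = 2 - 2*(-1) = 2 - 1*(-2) = 2 + 2 = 4)
w(F) = 2 + F (w(F) = (4 - 2) + F = 2 + F)
(w(-2) + 6*9) - 179*C = ((2 - 2) + 6*9) - 179*(-120/19) = (0 + 54) + 21480/19 = 54 + 21480/19 = 22506/19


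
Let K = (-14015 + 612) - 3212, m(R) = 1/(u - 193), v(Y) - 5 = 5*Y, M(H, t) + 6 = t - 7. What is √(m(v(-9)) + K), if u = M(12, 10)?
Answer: I*√3256541/14 ≈ 128.9*I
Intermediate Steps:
M(H, t) = -13 + t (M(H, t) = -6 + (t - 7) = -6 + (-7 + t) = -13 + t)
v(Y) = 5 + 5*Y
u = -3 (u = -13 + 10 = -3)
m(R) = -1/196 (m(R) = 1/(-3 - 193) = 1/(-196) = -1/196)
K = -16615 (K = -13403 - 3212 = -16615)
√(m(v(-9)) + K) = √(-1/196 - 16615) = √(-3256541/196) = I*√3256541/14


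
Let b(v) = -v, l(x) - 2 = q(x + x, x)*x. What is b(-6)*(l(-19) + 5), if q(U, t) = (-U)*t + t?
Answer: 84516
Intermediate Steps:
q(U, t) = t - U*t (q(U, t) = -U*t + t = t - U*t)
l(x) = 2 + x²*(1 - 2*x) (l(x) = 2 + (x*(1 - (x + x)))*x = 2 + (x*(1 - 2*x))*x = 2 + x²*(1 - 2*x))
b(-6)*(l(-19) + 5) = (-1*(-6))*((2 + (-19)²*(1 - 2*(-19))) + 5) = 6*((2 + 361*(1 + 38)) + 5) = 6*((2 + 361*39) + 5) = 6*((2 + 14079) + 5) = 6*(14081 + 5) = 6*14086 = 84516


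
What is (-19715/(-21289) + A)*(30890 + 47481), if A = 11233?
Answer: 18743134064292/21289 ≈ 8.8041e+8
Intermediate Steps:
(-19715/(-21289) + A)*(30890 + 47481) = (-19715/(-21289) + 11233)*(30890 + 47481) = (-19715*(-1/21289) + 11233)*78371 = (19715/21289 + 11233)*78371 = (239159052/21289)*78371 = 18743134064292/21289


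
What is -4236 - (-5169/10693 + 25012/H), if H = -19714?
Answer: -446293539145/105400901 ≈ -4234.3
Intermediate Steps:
-4236 - (-5169/10693 + 25012/H) = -4236 - (-5169/10693 + 25012/(-19714)) = -4236 - (-5169*1/10693 + 25012*(-1/19714)) = -4236 - (-5169/10693 - 12506/9857) = -4236 - 1*(-184677491/105400901) = -4236 + 184677491/105400901 = -446293539145/105400901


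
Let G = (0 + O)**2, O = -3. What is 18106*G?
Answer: 162954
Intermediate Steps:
G = 9 (G = (0 - 3)**2 = (-3)**2 = 9)
18106*G = 18106*9 = 162954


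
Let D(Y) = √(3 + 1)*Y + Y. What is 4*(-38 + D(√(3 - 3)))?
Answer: -152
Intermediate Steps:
D(Y) = 3*Y (D(Y) = √4*Y + Y = 2*Y + Y = 3*Y)
4*(-38 + D(√(3 - 3))) = 4*(-38 + 3*√(3 - 3)) = 4*(-38 + 3*√0) = 4*(-38 + 3*0) = 4*(-38 + 0) = 4*(-38) = -152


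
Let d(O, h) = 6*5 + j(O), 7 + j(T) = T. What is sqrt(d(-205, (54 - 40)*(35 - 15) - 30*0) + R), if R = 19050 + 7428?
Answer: 2*sqrt(6574) ≈ 162.16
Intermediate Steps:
j(T) = -7 + T
d(O, h) = 23 + O (d(O, h) = 6*5 + (-7 + O) = 30 + (-7 + O) = 23 + O)
R = 26478
sqrt(d(-205, (54 - 40)*(35 - 15) - 30*0) + R) = sqrt((23 - 205) + 26478) = sqrt(-182 + 26478) = sqrt(26296) = 2*sqrt(6574)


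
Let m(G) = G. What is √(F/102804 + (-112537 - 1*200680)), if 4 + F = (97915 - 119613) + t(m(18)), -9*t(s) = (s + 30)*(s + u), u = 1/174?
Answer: I*√6263890531995531786/4471974 ≈ 559.66*I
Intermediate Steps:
u = 1/174 ≈ 0.0057471
t(s) = -(30 + s)*(1/174 + s)/9 (t(s) = -(s + 30)*(s + 1/174)/9 = -(30 + s)*(1/174 + s)/9)
F = -5689286/261 (F = -4 + ((97915 - 119613) + (-5/261 - 5221/1566*18 - ⅑*18²)) = -4 + (-21698 + (-5/261 - 5221/87 - ⅑*324)) = -4 + (-21698 + (-5/261 - 5221/87 - 36)) = -4 + (-21698 - 25064/261) = -4 - 5688242/261 = -5689286/261 ≈ -21798.)
√(F/102804 + (-112537 - 1*200680)) = √(-5689286/261/102804 + (-112537 - 1*200680)) = √(-5689286/261*1/102804 + (-112537 - 200680)) = √(-2844643/13415922 - 313217) = √(-4202097685717/13415922) = I*√6263890531995531786/4471974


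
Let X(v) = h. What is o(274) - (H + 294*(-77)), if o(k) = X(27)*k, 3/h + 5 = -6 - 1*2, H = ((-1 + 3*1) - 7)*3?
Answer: 293667/13 ≈ 22590.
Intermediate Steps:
H = -15 (H = ((-1 + 3) - 7)*3 = (2 - 7)*3 = -5*3 = -15)
h = -3/13 (h = 3/(-5 + (-6 - 1*2)) = 3/(-5 + (-6 - 2)) = 3/(-5 - 8) = 3/(-13) = 3*(-1/13) = -3/13 ≈ -0.23077)
X(v) = -3/13
o(k) = -3*k/13
o(274) - (H + 294*(-77)) = -3/13*274 - (-15 + 294*(-77)) = -822/13 - (-15 - 22638) = -822/13 - 1*(-22653) = -822/13 + 22653 = 293667/13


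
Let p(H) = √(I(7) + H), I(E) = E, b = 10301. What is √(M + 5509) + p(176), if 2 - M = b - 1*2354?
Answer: √183 + 2*I*√609 ≈ 13.528 + 49.356*I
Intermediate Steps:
M = -7945 (M = 2 - (10301 - 1*2354) = 2 - (10301 - 2354) = 2 - 1*7947 = 2 - 7947 = -7945)
p(H) = √(7 + H)
√(M + 5509) + p(176) = √(-7945 + 5509) + √(7 + 176) = √(-2436) + √183 = 2*I*√609 + √183 = √183 + 2*I*√609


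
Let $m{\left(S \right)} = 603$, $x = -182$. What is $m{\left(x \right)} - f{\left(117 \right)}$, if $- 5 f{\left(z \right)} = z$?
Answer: $\frac{3132}{5} \approx 626.4$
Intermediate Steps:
$f{\left(z \right)} = - \frac{z}{5}$
$m{\left(x \right)} - f{\left(117 \right)} = 603 - \left(- \frac{1}{5}\right) 117 = 603 - - \frac{117}{5} = 603 + \frac{117}{5} = \frac{3132}{5}$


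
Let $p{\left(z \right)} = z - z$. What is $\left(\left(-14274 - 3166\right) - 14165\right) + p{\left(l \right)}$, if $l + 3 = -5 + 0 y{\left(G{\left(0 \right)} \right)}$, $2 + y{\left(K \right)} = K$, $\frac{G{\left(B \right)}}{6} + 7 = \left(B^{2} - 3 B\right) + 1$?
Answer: $-31605$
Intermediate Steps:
$G{\left(B \right)} = -36 - 18 B + 6 B^{2}$ ($G{\left(B \right)} = -42 + 6 \left(\left(B^{2} - 3 B\right) + 1\right) = -42 + 6 \left(1 + B^{2} - 3 B\right) = -42 + \left(6 - 18 B + 6 B^{2}\right) = -36 - 18 B + 6 B^{2}$)
$y{\left(K \right)} = -2 + K$
$l = -8$ ($l = -3 - \left(5 + 0 \left(-2 - \left(36 - 6 \cdot 0^{2}\right)\right)\right) = -3 - \left(5 + 0 \left(-2 + \left(-36 + 0 + 6 \cdot 0\right)\right)\right) = -3 - \left(5 + 0 \left(-2 + \left(-36 + 0 + 0\right)\right)\right) = -3 - \left(5 + 0 \left(-2 - 36\right)\right) = -3 + \left(-5 + 0 \left(-38\right)\right) = -3 + \left(-5 + 0\right) = -3 - 5 = -8$)
$p{\left(z \right)} = 0$
$\left(\left(-14274 - 3166\right) - 14165\right) + p{\left(l \right)} = \left(\left(-14274 - 3166\right) - 14165\right) + 0 = \left(-17440 - 14165\right) + 0 = -31605 + 0 = -31605$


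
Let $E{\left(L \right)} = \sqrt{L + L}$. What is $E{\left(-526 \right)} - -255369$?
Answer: $255369 + 2 i \sqrt{263} \approx 2.5537 \cdot 10^{5} + 32.435 i$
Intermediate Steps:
$E{\left(L \right)} = \sqrt{2} \sqrt{L}$ ($E{\left(L \right)} = \sqrt{2 L} = \sqrt{2} \sqrt{L}$)
$E{\left(-526 \right)} - -255369 = \sqrt{2} \sqrt{-526} - -255369 = \sqrt{2} i \sqrt{526} + 255369 = 2 i \sqrt{263} + 255369 = 255369 + 2 i \sqrt{263}$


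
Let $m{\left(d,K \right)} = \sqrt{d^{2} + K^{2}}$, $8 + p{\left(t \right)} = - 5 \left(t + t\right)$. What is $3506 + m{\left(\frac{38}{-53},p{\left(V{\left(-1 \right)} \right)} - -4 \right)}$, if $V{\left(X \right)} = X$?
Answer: $3506 + \frac{2 \sqrt{25642}}{53} \approx 3512.0$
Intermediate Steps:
$p{\left(t \right)} = -8 - 10 t$ ($p{\left(t \right)} = -8 - 5 \left(t + t\right) = -8 - 5 \cdot 2 t = -8 - 10 t$)
$m{\left(d,K \right)} = \sqrt{K^{2} + d^{2}}$
$3506 + m{\left(\frac{38}{-53},p{\left(V{\left(-1 \right)} \right)} - -4 \right)} = 3506 + \sqrt{\left(\left(-8 - -10\right) - -4\right)^{2} + \left(\frac{38}{-53}\right)^{2}} = 3506 + \sqrt{\left(\left(-8 + 10\right) + 4\right)^{2} + \left(38 \left(- \frac{1}{53}\right)\right)^{2}} = 3506 + \sqrt{\left(2 + 4\right)^{2} + \left(- \frac{38}{53}\right)^{2}} = 3506 + \sqrt{6^{2} + \frac{1444}{2809}} = 3506 + \sqrt{36 + \frac{1444}{2809}} = 3506 + \sqrt{\frac{102568}{2809}} = 3506 + \frac{2 \sqrt{25642}}{53}$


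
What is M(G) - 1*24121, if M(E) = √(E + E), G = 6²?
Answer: -24121 + 6*√2 ≈ -24113.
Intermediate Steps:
G = 36
M(E) = √2*√E (M(E) = √(2*E) = √2*√E)
M(G) - 1*24121 = √2*√36 - 1*24121 = √2*6 - 24121 = 6*√2 - 24121 = -24121 + 6*√2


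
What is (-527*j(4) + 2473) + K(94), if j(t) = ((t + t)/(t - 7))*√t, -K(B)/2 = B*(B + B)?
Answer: -90181/3 ≈ -30060.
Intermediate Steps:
K(B) = -4*B² (K(B) = -2*B*(B + B) = -2*B*2*B = -4*B²)
j(t) = 2*t^(3/2)/(-7 + t) (j(t) = ((2*t)/(-7 + t))*√t = (2*t/(-7 + t))*√t = 2*t^(3/2)/(-7 + t))
(-527*j(4) + 2473) + K(94) = (-1054*4^(3/2)/(-7 + 4) + 2473) - 4*94² = (-1054*8/(-3) + 2473) - 4*8836 = (-1054*8*(-1)/3 + 2473) - 35344 = (-527*(-16/3) + 2473) - 35344 = (8432/3 + 2473) - 35344 = 15851/3 - 35344 = -90181/3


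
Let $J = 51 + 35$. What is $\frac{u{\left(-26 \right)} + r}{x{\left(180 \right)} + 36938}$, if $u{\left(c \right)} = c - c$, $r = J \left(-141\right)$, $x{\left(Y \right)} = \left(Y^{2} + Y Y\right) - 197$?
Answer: $- \frac{4042}{33847} \approx -0.11942$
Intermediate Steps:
$J = 86$
$x{\left(Y \right)} = -197 + 2 Y^{2}$ ($x{\left(Y \right)} = \left(Y^{2} + Y^{2}\right) - 197 = 2 Y^{2} - 197 = -197 + 2 Y^{2}$)
$r = -12126$ ($r = 86 \left(-141\right) = -12126$)
$u{\left(c \right)} = 0$
$\frac{u{\left(-26 \right)} + r}{x{\left(180 \right)} + 36938} = \frac{0 - 12126}{\left(-197 + 2 \cdot 180^{2}\right) + 36938} = - \frac{12126}{\left(-197 + 2 \cdot 32400\right) + 36938} = - \frac{12126}{\left(-197 + 64800\right) + 36938} = - \frac{12126}{64603 + 36938} = - \frac{12126}{101541} = \left(-12126\right) \frac{1}{101541} = - \frac{4042}{33847}$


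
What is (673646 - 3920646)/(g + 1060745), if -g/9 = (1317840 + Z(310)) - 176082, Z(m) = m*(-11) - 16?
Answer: 3247000/9184243 ≈ 0.35354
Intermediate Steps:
Z(m) = -16 - 11*m (Z(m) = -11*m - 16 = -16 - 11*m)
g = -10244988 (g = -9*((1317840 + (-16 - 11*310)) - 176082) = -9*((1317840 + (-16 - 3410)) - 176082) = -9*((1317840 - 3426) - 176082) = -9*(1314414 - 176082) = -9*1138332 = -10244988)
(673646 - 3920646)/(g + 1060745) = (673646 - 3920646)/(-10244988 + 1060745) = -3247000/(-9184243) = -3247000*(-1/9184243) = 3247000/9184243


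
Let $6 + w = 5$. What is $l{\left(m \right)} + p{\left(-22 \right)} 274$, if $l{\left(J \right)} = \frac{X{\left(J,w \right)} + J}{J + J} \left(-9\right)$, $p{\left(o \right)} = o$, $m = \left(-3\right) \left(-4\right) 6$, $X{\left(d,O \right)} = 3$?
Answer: $- \frac{96523}{16} \approx -6032.7$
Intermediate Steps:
$w = -1$ ($w = -6 + 5 = -1$)
$m = 72$ ($m = 12 \cdot 6 = 72$)
$l{\left(J \right)} = - \frac{9 \left(3 + J\right)}{2 J}$ ($l{\left(J \right)} = \frac{3 + J}{J + J} \left(-9\right) = \frac{3 + J}{2 J} \left(-9\right) = - \frac{9 \left(3 + J\right)}{2 J}$)
$l{\left(m \right)} + p{\left(-22 \right)} 274 = \frac{9 \left(-3 - 72\right)}{2 \cdot 72} - 6028 = \frac{9}{2} \cdot \frac{1}{72} \left(-3 - 72\right) - 6028 = \frac{9}{2} \cdot \frac{1}{72} \left(-75\right) - 6028 = - \frac{75}{16} - 6028 = - \frac{96523}{16}$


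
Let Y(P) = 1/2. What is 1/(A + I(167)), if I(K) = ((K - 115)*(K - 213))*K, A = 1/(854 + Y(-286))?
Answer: -1709/682683974 ≈ -2.5034e-6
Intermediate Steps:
Y(P) = 1/2
A = 2/1709 (A = 1/(854 + 1/2) = 1/(1709/2) = 2/1709 ≈ 0.0011703)
I(K) = K*(-213 + K)*(-115 + K) (I(K) = ((-115 + K)*(-213 + K))*K = ((-213 + K)*(-115 + K))*K = K*(-213 + K)*(-115 + K))
1/(A + I(167)) = 1/(2/1709 + 167*(24495 + 167**2 - 328*167)) = 1/(2/1709 + 167*(24495 + 27889 - 54776)) = 1/(2/1709 + 167*(-2392)) = 1/(2/1709 - 399464) = 1/(-682683974/1709) = -1709/682683974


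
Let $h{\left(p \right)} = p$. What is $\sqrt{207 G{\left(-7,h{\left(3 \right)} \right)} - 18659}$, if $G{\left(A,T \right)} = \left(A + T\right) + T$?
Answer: $i \sqrt{18866} \approx 137.35 i$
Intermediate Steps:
$G{\left(A,T \right)} = A + 2 T$
$\sqrt{207 G{\left(-7,h{\left(3 \right)} \right)} - 18659} = \sqrt{207 \left(-7 + 2 \cdot 3\right) - 18659} = \sqrt{207 \left(-7 + 6\right) - 18659} = \sqrt{207 \left(-1\right) - 18659} = \sqrt{-207 - 18659} = \sqrt{-18866} = i \sqrt{18866}$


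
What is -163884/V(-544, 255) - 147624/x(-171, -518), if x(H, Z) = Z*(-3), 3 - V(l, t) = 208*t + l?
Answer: -178441688/1942241 ≈ -91.874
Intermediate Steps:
V(l, t) = 3 - l - 208*t (V(l, t) = 3 - (208*t + l) = 3 - (l + 208*t) = 3 + (-l - 208*t) = 3 - l - 208*t)
x(H, Z) = -3*Z
-163884/V(-544, 255) - 147624/x(-171, -518) = -163884/(3 - 1*(-544) - 208*255) - 147624/((-3*(-518))) = -163884/(3 + 544 - 53040) - 147624/1554 = -163884/(-52493) - 147624*1/1554 = -163884*(-1/52493) - 24604/259 = 23412/7499 - 24604/259 = -178441688/1942241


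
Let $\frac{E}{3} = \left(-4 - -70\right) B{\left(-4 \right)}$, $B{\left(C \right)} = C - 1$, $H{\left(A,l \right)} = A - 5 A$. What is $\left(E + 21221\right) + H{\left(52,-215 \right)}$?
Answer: $20023$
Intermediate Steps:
$H{\left(A,l \right)} = - 4 A$
$B{\left(C \right)} = -1 + C$
$E = -990$ ($E = 3 \left(-4 - -70\right) \left(-1 - 4\right) = 3 \left(-4 + 70\right) \left(-5\right) = 3 \cdot 66 \left(-5\right) = 3 \left(-330\right) = -990$)
$\left(E + 21221\right) + H{\left(52,-215 \right)} = \left(-990 + 21221\right) - 208 = 20231 - 208 = 20023$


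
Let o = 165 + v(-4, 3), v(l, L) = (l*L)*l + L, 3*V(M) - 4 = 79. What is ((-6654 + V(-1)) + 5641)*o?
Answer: -212832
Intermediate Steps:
V(M) = 83/3 (V(M) = 4/3 + (1/3)*79 = 4/3 + 79/3 = 83/3)
v(l, L) = L + L*l**2 (v(l, L) = (L*l)*l + L = L*l**2 + L = L + L*l**2)
o = 216 (o = 165 + 3*(1 + (-4)**2) = 165 + 3*(1 + 16) = 165 + 3*17 = 165 + 51 = 216)
((-6654 + V(-1)) + 5641)*o = ((-6654 + 83/3) + 5641)*216 = (-19879/3 + 5641)*216 = -2956/3*216 = -212832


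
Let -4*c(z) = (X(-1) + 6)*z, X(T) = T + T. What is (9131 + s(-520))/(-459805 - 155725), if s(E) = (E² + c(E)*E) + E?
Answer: -8611/615530 ≈ -0.013990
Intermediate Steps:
X(T) = 2*T
c(z) = -z (c(z) = -(2*(-1) + 6)*z/4 = -(-2 + 6)*z/4 = -z)
s(E) = E (s(E) = (E² + (-E)*E) + E = (E² - E²) + E = 0 + E = E)
(9131 + s(-520))/(-459805 - 155725) = (9131 - 520)/(-459805 - 155725) = 8611/(-615530) = 8611*(-1/615530) = -8611/615530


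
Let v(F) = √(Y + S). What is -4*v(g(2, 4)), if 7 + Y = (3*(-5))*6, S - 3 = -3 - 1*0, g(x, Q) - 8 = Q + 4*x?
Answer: -4*I*√97 ≈ -39.395*I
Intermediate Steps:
g(x, Q) = 8 + Q + 4*x (g(x, Q) = 8 + (Q + 4*x) = 8 + Q + 4*x)
S = 0 (S = 3 + (-3 - 1*0) = 3 + (-3 + 0) = 3 - 3 = 0)
Y = -97 (Y = -7 + (3*(-5))*6 = -7 - 15*6 = -7 - 90 = -97)
v(F) = I*√97 (v(F) = √(-97 + 0) = √(-97) = I*√97)
-4*v(g(2, 4)) = -4*I*√97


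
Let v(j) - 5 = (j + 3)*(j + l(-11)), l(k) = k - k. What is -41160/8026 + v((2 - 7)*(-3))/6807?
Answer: -138984485/27316491 ≈ -5.0879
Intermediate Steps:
l(k) = 0
v(j) = 5 + j*(3 + j) (v(j) = 5 + (j + 3)*(j + 0) = 5 + (3 + j)*j = 5 + j*(3 + j))
-41160/8026 + v((2 - 7)*(-3))/6807 = -41160/8026 + (5 + ((2 - 7)*(-3))² + 3*((2 - 7)*(-3)))/6807 = -41160*1/8026 + (5 + (-5*(-3))² + 3*(-5*(-3)))*(1/6807) = -20580/4013 + (5 + 15² + 3*15)*(1/6807) = -20580/4013 + (5 + 225 + 45)*(1/6807) = -20580/4013 + 275*(1/6807) = -20580/4013 + 275/6807 = -138984485/27316491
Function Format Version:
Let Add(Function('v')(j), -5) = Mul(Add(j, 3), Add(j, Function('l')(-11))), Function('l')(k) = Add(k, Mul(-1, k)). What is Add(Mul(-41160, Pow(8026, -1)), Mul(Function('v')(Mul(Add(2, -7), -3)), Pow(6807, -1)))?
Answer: Rational(-138984485, 27316491) ≈ -5.0879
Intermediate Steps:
Function('l')(k) = 0
Function('v')(j) = Add(5, Mul(j, Add(3, j))) (Function('v')(j) = Add(5, Mul(Add(j, 3), Add(j, 0))) = Add(5, Mul(Add(3, j), j)) = Add(5, Mul(j, Add(3, j))))
Add(Mul(-41160, Pow(8026, -1)), Mul(Function('v')(Mul(Add(2, -7), -3)), Pow(6807, -1))) = Add(Mul(-41160, Pow(8026, -1)), Mul(Add(5, Pow(Mul(Add(2, -7), -3), 2), Mul(3, Mul(Add(2, -7), -3))), Pow(6807, -1))) = Add(Mul(-41160, Rational(1, 8026)), Mul(Add(5, Pow(Mul(-5, -3), 2), Mul(3, Mul(-5, -3))), Rational(1, 6807))) = Add(Rational(-20580, 4013), Mul(Add(5, Pow(15, 2), Mul(3, 15)), Rational(1, 6807))) = Add(Rational(-20580, 4013), Mul(Add(5, 225, 45), Rational(1, 6807))) = Add(Rational(-20580, 4013), Mul(275, Rational(1, 6807))) = Add(Rational(-20580, 4013), Rational(275, 6807)) = Rational(-138984485, 27316491)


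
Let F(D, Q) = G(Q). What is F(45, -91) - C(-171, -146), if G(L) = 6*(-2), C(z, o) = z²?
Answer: -29253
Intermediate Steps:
G(L) = -12
F(D, Q) = -12
F(45, -91) - C(-171, -146) = -12 - 1*(-171)² = -12 - 1*29241 = -12 - 29241 = -29253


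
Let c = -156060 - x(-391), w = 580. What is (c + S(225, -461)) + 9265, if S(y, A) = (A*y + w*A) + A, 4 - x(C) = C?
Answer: -518756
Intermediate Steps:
x(C) = 4 - C
S(y, A) = 581*A + A*y (S(y, A) = (A*y + 580*A) + A = (580*A + A*y) + A = 581*A + A*y)
c = -156455 (c = -156060 - (4 - 1*(-391)) = -156060 - (4 + 391) = -156060 - 1*395 = -156060 - 395 = -156455)
(c + S(225, -461)) + 9265 = (-156455 - 461*(581 + 225)) + 9265 = (-156455 - 461*806) + 9265 = (-156455 - 371566) + 9265 = -528021 + 9265 = -518756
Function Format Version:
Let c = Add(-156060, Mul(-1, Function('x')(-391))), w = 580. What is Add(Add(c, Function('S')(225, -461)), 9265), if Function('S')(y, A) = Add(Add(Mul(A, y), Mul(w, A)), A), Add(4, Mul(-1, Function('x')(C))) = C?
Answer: -518756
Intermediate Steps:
Function('x')(C) = Add(4, Mul(-1, C))
Function('S')(y, A) = Add(Mul(581, A), Mul(A, y)) (Function('S')(y, A) = Add(Add(Mul(A, y), Mul(580, A)), A) = Add(Add(Mul(580, A), Mul(A, y)), A) = Add(Mul(581, A), Mul(A, y)))
c = -156455 (c = Add(-156060, Mul(-1, Add(4, Mul(-1, -391)))) = Add(-156060, Mul(-1, Add(4, 391))) = Add(-156060, Mul(-1, 395)) = Add(-156060, -395) = -156455)
Add(Add(c, Function('S')(225, -461)), 9265) = Add(Add(-156455, Mul(-461, Add(581, 225))), 9265) = Add(Add(-156455, Mul(-461, 806)), 9265) = Add(Add(-156455, -371566), 9265) = Add(-528021, 9265) = -518756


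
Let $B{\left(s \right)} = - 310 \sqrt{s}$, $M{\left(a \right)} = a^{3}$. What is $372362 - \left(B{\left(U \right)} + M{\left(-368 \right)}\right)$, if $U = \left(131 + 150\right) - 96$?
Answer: $50208394 + 310 \sqrt{185} \approx 5.0213 \cdot 10^{7}$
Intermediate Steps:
$U = 185$ ($U = 281 - 96 = 185$)
$372362 - \left(B{\left(U \right)} + M{\left(-368 \right)}\right) = 372362 - \left(- 310 \sqrt{185} + \left(-368\right)^{3}\right) = 372362 - \left(- 310 \sqrt{185} - 49836032\right) = 372362 - \left(-49836032 - 310 \sqrt{185}\right) = 372362 + \left(49836032 + 310 \sqrt{185}\right) = 50208394 + 310 \sqrt{185}$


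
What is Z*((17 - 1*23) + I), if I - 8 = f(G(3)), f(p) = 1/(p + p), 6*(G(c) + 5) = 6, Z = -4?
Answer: -15/2 ≈ -7.5000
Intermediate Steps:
G(c) = -4 (G(c) = -5 + (1/6)*6 = -5 + 1 = -4)
f(p) = 1/(2*p)
I = 63/8 (I = 8 + (1/2)/(-4) = 8 + (1/2)*(-1/4) = 8 - 1/8 = 63/8 ≈ 7.8750)
Z*((17 - 1*23) + I) = -4*((17 - 1*23) + 63/8) = -4*((17 - 23) + 63/8) = -4*(-6 + 63/8) = -4*15/8 = -15/2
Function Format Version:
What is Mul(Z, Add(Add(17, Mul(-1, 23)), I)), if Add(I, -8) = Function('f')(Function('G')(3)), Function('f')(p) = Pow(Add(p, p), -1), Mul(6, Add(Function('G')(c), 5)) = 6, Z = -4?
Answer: Rational(-15, 2) ≈ -7.5000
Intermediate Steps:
Function('G')(c) = -4 (Function('G')(c) = Add(-5, Mul(Rational(1, 6), 6)) = Add(-5, 1) = -4)
Function('f')(p) = Mul(Rational(1, 2), Pow(p, -1)) (Function('f')(p) = Pow(Mul(2, p), -1) = Mul(Rational(1, 2), Pow(p, -1)))
I = Rational(63, 8) (I = Add(8, Mul(Rational(1, 2), Pow(-4, -1))) = Add(8, Mul(Rational(1, 2), Rational(-1, 4))) = Add(8, Rational(-1, 8)) = Rational(63, 8) ≈ 7.8750)
Mul(Z, Add(Add(17, Mul(-1, 23)), I)) = Mul(-4, Add(Add(17, Mul(-1, 23)), Rational(63, 8))) = Mul(-4, Add(Add(17, -23), Rational(63, 8))) = Mul(-4, Add(-6, Rational(63, 8))) = Mul(-4, Rational(15, 8)) = Rational(-15, 2)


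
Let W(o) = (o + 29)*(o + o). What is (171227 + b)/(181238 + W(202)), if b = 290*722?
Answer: 380607/274562 ≈ 1.3862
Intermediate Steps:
W(o) = 2*o*(29 + o) (W(o) = (29 + o)*(2*o) = 2*o*(29 + o))
b = 209380
(171227 + b)/(181238 + W(202)) = (171227 + 209380)/(181238 + 2*202*(29 + 202)) = 380607/(181238 + 2*202*231) = 380607/(181238 + 93324) = 380607/274562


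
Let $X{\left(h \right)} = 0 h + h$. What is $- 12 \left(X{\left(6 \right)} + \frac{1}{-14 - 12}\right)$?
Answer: $- \frac{930}{13} \approx -71.538$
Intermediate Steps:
$X{\left(h \right)} = h$ ($X{\left(h \right)} = 0 + h = h$)
$- 12 \left(X{\left(6 \right)} + \frac{1}{-14 - 12}\right) = - 12 \left(6 + \frac{1}{-14 - 12}\right) = - 12 \left(6 + \frac{1}{-26}\right) = - 12 \left(6 - \frac{1}{26}\right) = \left(-12\right) \frac{155}{26} = - \frac{930}{13}$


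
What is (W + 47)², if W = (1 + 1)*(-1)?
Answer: 2025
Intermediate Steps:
W = -2 (W = 2*(-1) = -2)
(W + 47)² = (-2 + 47)² = 45² = 2025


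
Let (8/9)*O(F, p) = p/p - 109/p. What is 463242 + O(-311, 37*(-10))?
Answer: 1371200631/2960 ≈ 4.6324e+5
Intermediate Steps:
O(F, p) = 9/8 - 981/(8*p) (O(F, p) = 9*(p/p - 109/p)/8 = 9*(1 - 109/p)/8 = 9/8 - 981/(8*p))
463242 + O(-311, 37*(-10)) = 463242 + 9*(-109 + 37*(-10))/(8*((37*(-10)))) = 463242 + (9/8)*(-109 - 370)/(-370) = 463242 + (9/8)*(-1/370)*(-479) = 463242 + 4311/2960 = 1371200631/2960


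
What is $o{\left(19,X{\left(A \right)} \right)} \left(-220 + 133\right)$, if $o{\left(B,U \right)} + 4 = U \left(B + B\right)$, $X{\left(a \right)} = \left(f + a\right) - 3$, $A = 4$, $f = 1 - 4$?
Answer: $6960$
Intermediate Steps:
$f = -3$
$X{\left(a \right)} = -6 + a$ ($X{\left(a \right)} = \left(-3 + a\right) - 3 = -6 + a$)
$o{\left(B,U \right)} = -4 + 2 B U$ ($o{\left(B,U \right)} = -4 + U \left(B + B\right) = -4 + U 2 B = -4 + 2 B U$)
$o{\left(19,X{\left(A \right)} \right)} \left(-220 + 133\right) = \left(-4 + 2 \cdot 19 \left(-6 + 4\right)\right) \left(-220 + 133\right) = \left(-4 + 2 \cdot 19 \left(-2\right)\right) \left(-87\right) = \left(-4 - 76\right) \left(-87\right) = \left(-80\right) \left(-87\right) = 6960$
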